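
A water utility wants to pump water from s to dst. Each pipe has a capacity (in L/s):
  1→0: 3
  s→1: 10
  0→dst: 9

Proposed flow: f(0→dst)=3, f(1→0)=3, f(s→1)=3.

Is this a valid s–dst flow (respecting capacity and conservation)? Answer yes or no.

Every edge has 0 ≤ f(e) ≤ cap(e).
At each intermediate node, inflow equals outflow.

Yes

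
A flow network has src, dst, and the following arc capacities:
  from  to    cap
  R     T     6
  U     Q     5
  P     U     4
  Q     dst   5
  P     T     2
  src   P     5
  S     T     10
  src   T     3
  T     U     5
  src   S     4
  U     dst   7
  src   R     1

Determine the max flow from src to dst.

Augment src→P→U→dst: bottleneck 4. Total 4.
Augment src→T→U→dst: bottleneck 3. Total 7.
Augment src→S→T→U→Q→dst: bottleneck 2. Total 9.
No augmenting path remains in the residual graph.

9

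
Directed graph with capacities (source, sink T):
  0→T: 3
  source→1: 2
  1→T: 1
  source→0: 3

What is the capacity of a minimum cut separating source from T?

4

Max flow = 4 (via 2 augmenting paths).
In the residual at optimum, the set reachable from source is {1, source}.
Cut edges: source→0 (cap 3), 1→T (cap 1). Sum = 4.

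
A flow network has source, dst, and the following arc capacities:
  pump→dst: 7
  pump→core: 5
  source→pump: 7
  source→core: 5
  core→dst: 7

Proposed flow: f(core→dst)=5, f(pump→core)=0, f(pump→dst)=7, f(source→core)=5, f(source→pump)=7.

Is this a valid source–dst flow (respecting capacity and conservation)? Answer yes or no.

Every edge has 0 ≤ f(e) ≤ cap(e).
At each intermediate node, inflow equals outflow.

Yes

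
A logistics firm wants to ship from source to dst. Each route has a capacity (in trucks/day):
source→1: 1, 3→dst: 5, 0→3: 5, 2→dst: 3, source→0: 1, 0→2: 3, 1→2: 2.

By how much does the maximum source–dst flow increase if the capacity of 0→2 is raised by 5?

Original max flow = 2.
Edge 0→2 does not cross the min cut (source side {source}), so extra capacity there cannot help.
New max flow = 2. Increase = 0.

0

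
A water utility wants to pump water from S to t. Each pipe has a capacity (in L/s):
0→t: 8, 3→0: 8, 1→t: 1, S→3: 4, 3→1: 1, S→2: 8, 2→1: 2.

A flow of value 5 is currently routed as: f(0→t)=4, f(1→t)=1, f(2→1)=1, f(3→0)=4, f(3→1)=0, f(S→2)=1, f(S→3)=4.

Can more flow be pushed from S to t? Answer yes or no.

Residual reachable from S: {1, 2, S}; t is not reachable.
Saturated cut: S→3, 1→t with total capacity 5 = current flow value. Flow is maximum.

No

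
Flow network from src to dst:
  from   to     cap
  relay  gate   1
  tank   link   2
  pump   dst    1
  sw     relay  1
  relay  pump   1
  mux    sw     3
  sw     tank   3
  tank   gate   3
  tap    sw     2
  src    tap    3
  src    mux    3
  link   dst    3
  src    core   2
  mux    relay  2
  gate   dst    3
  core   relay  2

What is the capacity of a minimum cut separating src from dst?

Max flow = 5 (via 5 augmenting paths).
In the residual at optimum, the set reachable from src is {core, mux, relay, src, sw, tap}.
Cut edges: sw→tank (cap 3), relay→pump (cap 1), relay→gate (cap 1). Sum = 5.

5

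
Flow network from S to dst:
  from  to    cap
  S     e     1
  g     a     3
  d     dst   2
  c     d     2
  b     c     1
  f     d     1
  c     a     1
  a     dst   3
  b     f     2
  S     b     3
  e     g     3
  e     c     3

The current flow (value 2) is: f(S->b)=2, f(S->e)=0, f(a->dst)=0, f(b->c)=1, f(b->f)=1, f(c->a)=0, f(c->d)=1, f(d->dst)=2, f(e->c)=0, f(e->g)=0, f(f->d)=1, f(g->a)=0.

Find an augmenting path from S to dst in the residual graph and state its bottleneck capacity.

S->e->c->a->dst, bottleneck 1

Residual along S->e->c->a->dst: S->e: 1, e->c: 3, c->a: 1, a->dst: 3.
Bottleneck = min = 1.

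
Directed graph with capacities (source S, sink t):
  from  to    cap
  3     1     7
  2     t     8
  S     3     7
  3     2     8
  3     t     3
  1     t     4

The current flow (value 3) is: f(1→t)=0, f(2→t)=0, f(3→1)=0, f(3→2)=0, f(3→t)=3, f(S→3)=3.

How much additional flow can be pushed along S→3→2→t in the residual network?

4

Residual capacities along the path: S→3: 4, 3→2: 8, 2→t: 8.
Minimum is 4.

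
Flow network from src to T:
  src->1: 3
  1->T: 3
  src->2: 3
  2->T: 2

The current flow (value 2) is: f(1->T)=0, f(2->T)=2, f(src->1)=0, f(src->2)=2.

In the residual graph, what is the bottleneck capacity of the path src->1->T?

Residual capacities along the path: src->1: 3, 1->T: 3.
Minimum is 3.

3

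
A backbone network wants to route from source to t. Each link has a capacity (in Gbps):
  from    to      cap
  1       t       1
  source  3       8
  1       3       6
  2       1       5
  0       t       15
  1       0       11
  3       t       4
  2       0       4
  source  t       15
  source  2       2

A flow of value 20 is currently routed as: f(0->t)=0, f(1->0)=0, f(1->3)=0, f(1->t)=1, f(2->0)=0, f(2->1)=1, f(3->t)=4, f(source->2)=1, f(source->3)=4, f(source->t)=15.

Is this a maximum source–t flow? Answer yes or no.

Residual path source->2->0->t has bottleneck 1 > 0.
Pushing 1 along it raises the flow to 21, so the given flow is not maximum.

No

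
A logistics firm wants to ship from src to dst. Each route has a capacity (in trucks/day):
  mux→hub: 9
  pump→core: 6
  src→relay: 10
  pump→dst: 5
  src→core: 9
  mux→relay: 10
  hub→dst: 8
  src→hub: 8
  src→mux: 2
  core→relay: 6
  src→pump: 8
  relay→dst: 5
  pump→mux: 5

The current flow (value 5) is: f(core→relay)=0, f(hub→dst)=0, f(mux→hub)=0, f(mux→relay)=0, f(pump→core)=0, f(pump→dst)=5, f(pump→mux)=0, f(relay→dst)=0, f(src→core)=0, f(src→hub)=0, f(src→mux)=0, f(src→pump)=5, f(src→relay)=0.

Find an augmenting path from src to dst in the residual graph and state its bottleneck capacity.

Residual along src→hub→dst: src→hub: 8, hub→dst: 8.
Bottleneck = min = 8.

src→hub→dst, bottleneck 8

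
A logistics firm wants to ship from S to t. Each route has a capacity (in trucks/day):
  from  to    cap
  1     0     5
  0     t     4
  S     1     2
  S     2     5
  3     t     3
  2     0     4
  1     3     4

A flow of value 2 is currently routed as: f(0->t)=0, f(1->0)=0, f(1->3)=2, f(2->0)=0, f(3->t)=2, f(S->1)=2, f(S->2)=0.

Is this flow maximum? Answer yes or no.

No

Residual path S->2->0->t has bottleneck 4 > 0.
Pushing 4 along it raises the flow to 6, so the given flow is not maximum.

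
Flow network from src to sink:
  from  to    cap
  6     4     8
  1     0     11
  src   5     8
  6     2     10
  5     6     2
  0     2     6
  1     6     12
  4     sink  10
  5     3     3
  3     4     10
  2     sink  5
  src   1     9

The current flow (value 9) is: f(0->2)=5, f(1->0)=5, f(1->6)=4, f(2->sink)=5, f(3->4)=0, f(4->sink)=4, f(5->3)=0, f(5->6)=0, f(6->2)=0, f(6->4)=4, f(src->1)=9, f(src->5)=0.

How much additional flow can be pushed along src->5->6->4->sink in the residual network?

2

Residual capacities along the path: src->5: 8, 5->6: 2, 6->4: 4, 4->sink: 6.
Minimum is 2.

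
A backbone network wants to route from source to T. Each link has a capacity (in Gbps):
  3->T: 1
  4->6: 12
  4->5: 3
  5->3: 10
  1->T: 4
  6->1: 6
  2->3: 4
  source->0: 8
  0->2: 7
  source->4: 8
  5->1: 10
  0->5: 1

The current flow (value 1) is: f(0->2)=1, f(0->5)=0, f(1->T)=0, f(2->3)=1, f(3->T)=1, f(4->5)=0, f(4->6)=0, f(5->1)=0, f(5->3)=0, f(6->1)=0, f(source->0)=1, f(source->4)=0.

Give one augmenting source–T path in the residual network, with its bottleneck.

source->0->5->1->T, bottleneck 1

Residual along source->0->5->1->T: source->0: 7, 0->5: 1, 5->1: 10, 1->T: 4.
Bottleneck = min = 1.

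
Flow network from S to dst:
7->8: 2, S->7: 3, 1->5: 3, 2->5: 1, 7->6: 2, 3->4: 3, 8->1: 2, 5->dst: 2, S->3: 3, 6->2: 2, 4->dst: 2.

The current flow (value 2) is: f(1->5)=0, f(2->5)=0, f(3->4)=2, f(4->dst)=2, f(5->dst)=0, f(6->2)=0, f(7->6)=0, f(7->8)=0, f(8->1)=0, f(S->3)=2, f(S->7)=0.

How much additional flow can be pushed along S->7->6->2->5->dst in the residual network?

Residual capacities along the path: S->7: 3, 7->6: 2, 6->2: 2, 2->5: 1, 5->dst: 2.
Minimum is 1.

1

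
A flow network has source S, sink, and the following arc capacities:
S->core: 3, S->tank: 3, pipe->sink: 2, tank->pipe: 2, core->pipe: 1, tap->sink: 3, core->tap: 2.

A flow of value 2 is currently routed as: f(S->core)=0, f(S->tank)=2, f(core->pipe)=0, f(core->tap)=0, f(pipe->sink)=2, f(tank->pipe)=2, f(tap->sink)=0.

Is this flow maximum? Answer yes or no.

Residual path S->core->tap->sink has bottleneck 2 > 0.
Pushing 2 along it raises the flow to 4, so the given flow is not maximum.

No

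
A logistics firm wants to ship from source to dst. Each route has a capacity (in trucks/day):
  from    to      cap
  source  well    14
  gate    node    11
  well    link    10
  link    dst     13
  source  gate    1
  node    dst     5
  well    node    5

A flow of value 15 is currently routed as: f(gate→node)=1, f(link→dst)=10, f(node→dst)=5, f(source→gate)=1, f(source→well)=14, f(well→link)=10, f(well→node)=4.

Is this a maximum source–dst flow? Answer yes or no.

Residual reachable from source: {source}; dst is not reachable.
Saturated cut: source→well, source→gate with total capacity 15 = current flow value. Flow is maximum.

Yes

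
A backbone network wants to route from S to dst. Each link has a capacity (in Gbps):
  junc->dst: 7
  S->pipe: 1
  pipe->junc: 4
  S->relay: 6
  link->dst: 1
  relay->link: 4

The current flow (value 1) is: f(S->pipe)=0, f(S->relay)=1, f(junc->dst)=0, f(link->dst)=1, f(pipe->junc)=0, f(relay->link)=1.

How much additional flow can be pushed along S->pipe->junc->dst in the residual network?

Residual capacities along the path: S->pipe: 1, pipe->junc: 4, junc->dst: 7.
Minimum is 1.

1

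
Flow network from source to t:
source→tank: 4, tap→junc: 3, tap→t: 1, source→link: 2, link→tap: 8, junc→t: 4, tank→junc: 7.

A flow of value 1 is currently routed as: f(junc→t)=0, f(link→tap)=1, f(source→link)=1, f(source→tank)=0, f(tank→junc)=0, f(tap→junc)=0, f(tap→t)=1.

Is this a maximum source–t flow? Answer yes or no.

Residual path source→tank→junc→t has bottleneck 4 > 0.
Pushing 4 along it raises the flow to 5, so the given flow is not maximum.

No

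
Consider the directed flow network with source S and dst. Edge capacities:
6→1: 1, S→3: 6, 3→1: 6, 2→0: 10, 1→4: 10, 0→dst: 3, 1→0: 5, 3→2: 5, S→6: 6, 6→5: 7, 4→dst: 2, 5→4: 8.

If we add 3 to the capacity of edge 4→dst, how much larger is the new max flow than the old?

Original max flow = 5.
After raising cap(4→dst), augmenting paths through that edge carry 3 more units.
New max flow = 8. Increase = 3.

3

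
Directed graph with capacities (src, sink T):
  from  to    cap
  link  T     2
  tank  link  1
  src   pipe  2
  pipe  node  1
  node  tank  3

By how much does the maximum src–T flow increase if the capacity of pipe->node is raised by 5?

Original max flow = 1.
Even with extra capacity on pipe->node, another cut of capacity 1 remains binding.
New max flow = 1. Increase = 0.

0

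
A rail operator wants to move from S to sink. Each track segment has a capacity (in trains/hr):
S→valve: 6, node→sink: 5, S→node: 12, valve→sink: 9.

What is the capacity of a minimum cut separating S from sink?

Max flow = 11 (via 2 augmenting paths).
In the residual at optimum, the set reachable from S is {S, node}.
Cut edges: S→valve (cap 6), node→sink (cap 5). Sum = 11.

11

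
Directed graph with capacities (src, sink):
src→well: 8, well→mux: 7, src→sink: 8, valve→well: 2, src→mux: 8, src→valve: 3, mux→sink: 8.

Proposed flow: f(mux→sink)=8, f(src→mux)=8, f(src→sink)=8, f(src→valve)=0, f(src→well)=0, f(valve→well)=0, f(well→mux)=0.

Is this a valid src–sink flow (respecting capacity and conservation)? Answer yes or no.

Every edge has 0 ≤ f(e) ≤ cap(e).
At each intermediate node, inflow equals outflow.

Yes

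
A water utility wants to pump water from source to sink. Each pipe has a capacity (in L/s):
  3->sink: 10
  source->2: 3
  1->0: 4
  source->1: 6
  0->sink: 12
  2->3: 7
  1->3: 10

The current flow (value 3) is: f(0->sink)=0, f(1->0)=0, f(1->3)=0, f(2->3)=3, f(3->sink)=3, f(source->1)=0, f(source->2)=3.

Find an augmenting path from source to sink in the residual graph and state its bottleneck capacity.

Residual along source->1->3->sink: source->1: 6, 1->3: 10, 3->sink: 7.
Bottleneck = min = 6.

source->1->3->sink, bottleneck 6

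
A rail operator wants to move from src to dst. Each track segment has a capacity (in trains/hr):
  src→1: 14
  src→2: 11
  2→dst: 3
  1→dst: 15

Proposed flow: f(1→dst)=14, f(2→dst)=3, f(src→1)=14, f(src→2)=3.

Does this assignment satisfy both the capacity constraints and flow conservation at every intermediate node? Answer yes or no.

Yes

Every edge has 0 ≤ f(e) ≤ cap(e).
At each intermediate node, inflow equals outflow.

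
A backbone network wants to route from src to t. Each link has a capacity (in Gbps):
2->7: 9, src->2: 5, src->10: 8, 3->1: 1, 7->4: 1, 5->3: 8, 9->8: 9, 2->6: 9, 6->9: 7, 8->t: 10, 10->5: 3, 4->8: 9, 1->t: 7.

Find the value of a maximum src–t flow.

Augment src->2->7->4->8->t: bottleneck 1. Total 1.
Augment src->2->6->9->8->t: bottleneck 4. Total 5.
Augment src->10->5->3->1->t: bottleneck 1. Total 6.
No augmenting path remains in the residual graph.

6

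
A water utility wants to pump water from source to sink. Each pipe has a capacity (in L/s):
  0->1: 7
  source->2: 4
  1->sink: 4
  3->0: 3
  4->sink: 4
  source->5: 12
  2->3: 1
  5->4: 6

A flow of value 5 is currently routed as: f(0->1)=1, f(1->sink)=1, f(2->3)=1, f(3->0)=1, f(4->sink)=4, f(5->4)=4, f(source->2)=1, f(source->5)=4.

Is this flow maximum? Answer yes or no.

Yes

Residual reachable from source: {2, 4, 5, source}; sink is not reachable.
Saturated cut: 2->3, 4->sink with total capacity 5 = current flow value. Flow is maximum.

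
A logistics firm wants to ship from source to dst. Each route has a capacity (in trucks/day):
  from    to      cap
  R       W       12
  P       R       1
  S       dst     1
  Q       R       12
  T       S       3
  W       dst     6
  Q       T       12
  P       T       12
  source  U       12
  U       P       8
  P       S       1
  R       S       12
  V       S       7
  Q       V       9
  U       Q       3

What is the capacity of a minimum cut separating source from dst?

Max flow = 5 (via 3 augmenting paths).
In the residual at optimum, the set reachable from source is {P, S, T, U, source}.
Cut edges: U->Q (cap 3), P->R (cap 1), S->dst (cap 1). Sum = 5.

5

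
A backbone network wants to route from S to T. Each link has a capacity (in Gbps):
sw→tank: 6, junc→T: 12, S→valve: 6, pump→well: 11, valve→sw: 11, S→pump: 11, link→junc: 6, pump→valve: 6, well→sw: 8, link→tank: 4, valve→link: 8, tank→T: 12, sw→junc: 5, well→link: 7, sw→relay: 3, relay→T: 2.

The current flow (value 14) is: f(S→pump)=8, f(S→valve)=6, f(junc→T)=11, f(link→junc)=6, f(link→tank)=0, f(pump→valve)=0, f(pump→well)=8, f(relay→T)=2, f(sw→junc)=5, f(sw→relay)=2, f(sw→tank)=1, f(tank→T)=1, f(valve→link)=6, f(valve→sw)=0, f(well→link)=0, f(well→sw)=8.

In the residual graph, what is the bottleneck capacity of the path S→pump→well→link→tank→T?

3

Residual capacities along the path: S→pump: 3, pump→well: 3, well→link: 7, link→tank: 4, tank→T: 11.
Minimum is 3.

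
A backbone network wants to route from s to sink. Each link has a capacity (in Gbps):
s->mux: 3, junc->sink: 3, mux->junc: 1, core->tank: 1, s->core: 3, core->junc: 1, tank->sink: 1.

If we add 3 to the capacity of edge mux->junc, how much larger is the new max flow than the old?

Original max flow = 3.
After raising cap(mux->junc), augmenting paths through that edge carry 1 more unit.
New max flow = 4. Increase = 1.

1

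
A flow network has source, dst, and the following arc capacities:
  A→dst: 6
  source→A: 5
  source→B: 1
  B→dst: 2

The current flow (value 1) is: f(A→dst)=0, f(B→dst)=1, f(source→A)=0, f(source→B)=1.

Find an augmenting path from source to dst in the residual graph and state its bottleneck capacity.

Residual along source→A→dst: source→A: 5, A→dst: 6.
Bottleneck = min = 5.

source→A→dst, bottleneck 5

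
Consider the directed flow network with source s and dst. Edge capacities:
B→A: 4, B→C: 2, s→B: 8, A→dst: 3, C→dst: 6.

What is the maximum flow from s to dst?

Augment s→B→A→dst: bottleneck 3. Total 3.
Augment s→B→C→dst: bottleneck 2. Total 5.
No augmenting path remains in the residual graph.

5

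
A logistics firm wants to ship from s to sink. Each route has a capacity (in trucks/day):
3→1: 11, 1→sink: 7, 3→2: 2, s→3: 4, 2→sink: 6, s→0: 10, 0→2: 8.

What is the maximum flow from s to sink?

Augment s→0→2→sink: bottleneck 6. Total 6.
Augment s→3→1→sink: bottleneck 4. Total 10.
No augmenting path remains in the residual graph.

10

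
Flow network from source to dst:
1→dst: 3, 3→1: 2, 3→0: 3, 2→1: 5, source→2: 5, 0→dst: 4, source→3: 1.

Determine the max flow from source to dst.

Augment source→3→0→dst: bottleneck 1. Total 1.
Augment source→2→1→dst: bottleneck 3. Total 4.
No augmenting path remains in the residual graph.

4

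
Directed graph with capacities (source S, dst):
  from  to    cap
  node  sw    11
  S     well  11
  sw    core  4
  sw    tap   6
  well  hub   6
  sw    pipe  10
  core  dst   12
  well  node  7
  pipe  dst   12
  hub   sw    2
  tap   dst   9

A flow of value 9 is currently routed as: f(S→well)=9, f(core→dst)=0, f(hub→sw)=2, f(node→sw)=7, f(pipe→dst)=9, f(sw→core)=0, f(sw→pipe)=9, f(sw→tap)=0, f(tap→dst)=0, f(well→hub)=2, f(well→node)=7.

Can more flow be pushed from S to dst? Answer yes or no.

Residual reachable from S: {S, hub, well}; dst is not reachable.
Saturated cut: well→node, hub→sw with total capacity 9 = current flow value. Flow is maximum.

No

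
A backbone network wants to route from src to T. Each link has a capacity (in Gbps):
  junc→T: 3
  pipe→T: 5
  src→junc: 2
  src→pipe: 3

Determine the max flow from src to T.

5

Augment src→pipe→T: bottleneck 3. Total 3.
Augment src→junc→T: bottleneck 2. Total 5.
No augmenting path remains in the residual graph.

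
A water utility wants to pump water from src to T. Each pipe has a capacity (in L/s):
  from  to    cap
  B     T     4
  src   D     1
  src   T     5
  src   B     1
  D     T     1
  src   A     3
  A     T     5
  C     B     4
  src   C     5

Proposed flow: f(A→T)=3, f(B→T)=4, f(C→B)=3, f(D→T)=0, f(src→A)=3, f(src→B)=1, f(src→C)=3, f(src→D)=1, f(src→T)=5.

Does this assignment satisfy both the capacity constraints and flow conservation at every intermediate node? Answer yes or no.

Conservation fails at D: inflow 1 ≠ outflow 0.

No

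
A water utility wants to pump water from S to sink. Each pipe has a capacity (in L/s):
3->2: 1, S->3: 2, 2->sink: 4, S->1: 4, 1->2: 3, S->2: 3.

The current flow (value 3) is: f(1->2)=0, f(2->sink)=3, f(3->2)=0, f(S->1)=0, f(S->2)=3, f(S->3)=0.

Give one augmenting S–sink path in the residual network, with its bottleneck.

Residual along S->1->2->sink: S->1: 4, 1->2: 3, 2->sink: 1.
Bottleneck = min = 1.

S->1->2->sink, bottleneck 1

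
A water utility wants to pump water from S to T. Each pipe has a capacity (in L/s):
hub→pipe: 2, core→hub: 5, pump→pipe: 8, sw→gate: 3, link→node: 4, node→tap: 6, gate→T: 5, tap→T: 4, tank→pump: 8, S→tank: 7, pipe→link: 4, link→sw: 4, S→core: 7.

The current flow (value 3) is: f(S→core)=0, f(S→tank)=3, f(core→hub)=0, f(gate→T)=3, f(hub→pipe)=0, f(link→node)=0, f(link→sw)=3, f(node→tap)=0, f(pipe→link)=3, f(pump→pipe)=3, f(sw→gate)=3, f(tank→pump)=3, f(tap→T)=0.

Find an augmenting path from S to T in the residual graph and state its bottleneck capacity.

S→tank→pump→pipe→link→node→tap→T, bottleneck 1

Residual along S→tank→pump→pipe→link→node→tap→T: S→tank: 4, tank→pump: 5, pump→pipe: 5, pipe→link: 1, link→node: 4, node→tap: 6, tap→T: 4.
Bottleneck = min = 1.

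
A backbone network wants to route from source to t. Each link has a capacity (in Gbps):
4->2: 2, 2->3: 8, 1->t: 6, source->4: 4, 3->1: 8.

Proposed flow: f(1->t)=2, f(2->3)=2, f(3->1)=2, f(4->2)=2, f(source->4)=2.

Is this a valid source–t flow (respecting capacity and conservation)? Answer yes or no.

Yes

Every edge has 0 ≤ f(e) ≤ cap(e).
At each intermediate node, inflow equals outflow.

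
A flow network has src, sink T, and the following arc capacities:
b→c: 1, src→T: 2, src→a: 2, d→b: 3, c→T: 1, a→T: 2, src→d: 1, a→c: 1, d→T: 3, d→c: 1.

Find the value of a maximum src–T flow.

5

Augment src→T: bottleneck 2. Total 2.
Augment src→d→T: bottleneck 1. Total 3.
Augment src→a→T: bottleneck 2. Total 5.
No augmenting path remains in the residual graph.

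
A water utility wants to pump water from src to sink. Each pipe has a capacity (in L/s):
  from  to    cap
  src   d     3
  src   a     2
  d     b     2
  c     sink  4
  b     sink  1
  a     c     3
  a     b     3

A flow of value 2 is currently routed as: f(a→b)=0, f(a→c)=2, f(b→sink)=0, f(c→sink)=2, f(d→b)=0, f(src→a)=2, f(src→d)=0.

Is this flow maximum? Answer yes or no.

No

Residual path src→d→b→sink has bottleneck 1 > 0.
Pushing 1 along it raises the flow to 3, so the given flow is not maximum.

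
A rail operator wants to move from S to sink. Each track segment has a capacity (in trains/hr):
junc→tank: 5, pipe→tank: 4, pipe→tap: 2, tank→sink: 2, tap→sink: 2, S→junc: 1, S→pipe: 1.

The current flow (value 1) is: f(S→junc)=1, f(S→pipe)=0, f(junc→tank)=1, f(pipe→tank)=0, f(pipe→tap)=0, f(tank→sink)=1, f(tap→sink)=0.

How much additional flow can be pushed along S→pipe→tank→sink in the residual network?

Residual capacities along the path: S→pipe: 1, pipe→tank: 4, tank→sink: 1.
Minimum is 1.

1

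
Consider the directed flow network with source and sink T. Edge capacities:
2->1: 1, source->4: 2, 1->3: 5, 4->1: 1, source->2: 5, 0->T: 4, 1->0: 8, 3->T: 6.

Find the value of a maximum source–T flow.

Augment source->4->1->0->T: bottleneck 1. Total 1.
Augment source->2->1->0->T: bottleneck 1. Total 2.
No augmenting path remains in the residual graph.

2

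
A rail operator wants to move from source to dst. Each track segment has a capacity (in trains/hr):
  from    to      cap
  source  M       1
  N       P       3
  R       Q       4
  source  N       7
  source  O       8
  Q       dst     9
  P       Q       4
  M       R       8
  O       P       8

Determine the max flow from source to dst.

Augment source→O→P→Q→dst: bottleneck 4. Total 4.
Augment source→M→R→Q→dst: bottleneck 1. Total 5.
No augmenting path remains in the residual graph.

5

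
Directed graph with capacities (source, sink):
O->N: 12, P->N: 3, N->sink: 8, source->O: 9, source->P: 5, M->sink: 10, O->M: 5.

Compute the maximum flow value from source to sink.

Augment source->O->M->sink: bottleneck 5. Total 5.
Augment source->O->N->sink: bottleneck 4. Total 9.
Augment source->P->N->sink: bottleneck 3. Total 12.
No augmenting path remains in the residual graph.

12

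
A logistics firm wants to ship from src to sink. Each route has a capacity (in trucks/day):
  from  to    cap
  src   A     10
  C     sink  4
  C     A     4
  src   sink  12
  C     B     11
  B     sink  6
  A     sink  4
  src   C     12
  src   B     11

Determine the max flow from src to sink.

26

Augment src→sink: bottleneck 12. Total 12.
Augment src→C→sink: bottleneck 4. Total 16.
Augment src→B→sink: bottleneck 6. Total 22.
Augment src→A→sink: bottleneck 4. Total 26.
No augmenting path remains in the residual graph.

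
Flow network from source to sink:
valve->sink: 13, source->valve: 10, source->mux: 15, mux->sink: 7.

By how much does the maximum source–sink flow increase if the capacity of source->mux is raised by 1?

Original max flow = 17.
Edge source->mux does not cross the min cut (source side {mux, source}), so extra capacity there cannot help.
New max flow = 17. Increase = 0.

0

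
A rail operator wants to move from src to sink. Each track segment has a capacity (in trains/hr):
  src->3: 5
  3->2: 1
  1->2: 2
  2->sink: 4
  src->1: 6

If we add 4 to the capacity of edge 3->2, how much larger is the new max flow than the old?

1

Original max flow = 3.
After raising cap(3->2), augmenting paths through that edge carry 1 more unit.
New max flow = 4. Increase = 1.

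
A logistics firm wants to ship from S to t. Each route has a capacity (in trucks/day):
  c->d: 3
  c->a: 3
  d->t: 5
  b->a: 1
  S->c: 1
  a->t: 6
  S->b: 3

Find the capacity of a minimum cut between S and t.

Max flow = 2 (via 2 augmenting paths).
In the residual at optimum, the set reachable from S is {S, b}.
Cut edges: S->c (cap 1), b->a (cap 1). Sum = 2.

2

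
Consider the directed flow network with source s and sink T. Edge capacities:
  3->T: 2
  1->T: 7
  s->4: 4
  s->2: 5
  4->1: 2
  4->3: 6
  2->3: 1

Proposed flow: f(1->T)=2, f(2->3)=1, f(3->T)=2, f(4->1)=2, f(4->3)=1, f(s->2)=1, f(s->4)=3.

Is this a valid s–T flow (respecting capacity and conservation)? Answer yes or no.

Every edge has 0 ≤ f(e) ≤ cap(e).
At each intermediate node, inflow equals outflow.

Yes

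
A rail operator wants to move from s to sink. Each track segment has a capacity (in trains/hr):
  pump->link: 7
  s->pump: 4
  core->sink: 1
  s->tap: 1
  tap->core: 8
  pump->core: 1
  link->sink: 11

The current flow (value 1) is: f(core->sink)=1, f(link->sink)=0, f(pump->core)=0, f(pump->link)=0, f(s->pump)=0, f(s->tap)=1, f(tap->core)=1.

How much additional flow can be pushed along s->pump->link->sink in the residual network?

Residual capacities along the path: s->pump: 4, pump->link: 7, link->sink: 11.
Minimum is 4.

4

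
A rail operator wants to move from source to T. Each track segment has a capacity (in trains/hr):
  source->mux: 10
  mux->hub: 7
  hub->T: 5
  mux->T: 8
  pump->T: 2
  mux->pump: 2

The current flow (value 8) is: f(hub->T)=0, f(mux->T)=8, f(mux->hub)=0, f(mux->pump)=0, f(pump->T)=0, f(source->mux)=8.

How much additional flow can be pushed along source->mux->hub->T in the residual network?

2

Residual capacities along the path: source->mux: 2, mux->hub: 7, hub->T: 5.
Minimum is 2.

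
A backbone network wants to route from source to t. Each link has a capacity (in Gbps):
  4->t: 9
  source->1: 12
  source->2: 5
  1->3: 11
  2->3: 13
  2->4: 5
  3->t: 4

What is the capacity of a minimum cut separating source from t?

9

Max flow = 9 (via 2 augmenting paths).
In the residual at optimum, the set reachable from source is {1, 3, source}.
Cut edges: source->2 (cap 5), 3->t (cap 4). Sum = 9.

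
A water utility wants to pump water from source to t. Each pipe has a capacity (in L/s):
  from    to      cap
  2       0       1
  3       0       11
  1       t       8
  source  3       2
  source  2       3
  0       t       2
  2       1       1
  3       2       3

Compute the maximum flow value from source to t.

Augment source->3->0->t: bottleneck 2. Total 2.
Augment source->2->1->t: bottleneck 1. Total 3.
No augmenting path remains in the residual graph.

3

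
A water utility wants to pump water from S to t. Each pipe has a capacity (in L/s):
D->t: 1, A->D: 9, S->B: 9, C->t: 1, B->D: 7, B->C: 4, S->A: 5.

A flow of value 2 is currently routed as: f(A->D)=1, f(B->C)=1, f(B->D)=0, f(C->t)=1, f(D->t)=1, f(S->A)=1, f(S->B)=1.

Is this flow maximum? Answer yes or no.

Residual reachable from S: {A, B, C, D, S}; t is not reachable.
Saturated cut: D->t, C->t with total capacity 2 = current flow value. Flow is maximum.

Yes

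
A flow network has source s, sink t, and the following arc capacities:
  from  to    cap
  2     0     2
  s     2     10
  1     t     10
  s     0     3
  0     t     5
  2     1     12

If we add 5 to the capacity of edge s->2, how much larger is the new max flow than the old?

Original max flow = 13.
After raising cap(s->2), augmenting paths through that edge carry 2 more units.
New max flow = 15. Increase = 2.

2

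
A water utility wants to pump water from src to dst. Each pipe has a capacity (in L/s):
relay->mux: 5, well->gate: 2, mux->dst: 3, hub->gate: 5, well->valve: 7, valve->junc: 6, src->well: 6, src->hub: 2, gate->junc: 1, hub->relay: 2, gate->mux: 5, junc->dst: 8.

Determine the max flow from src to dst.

8

Augment src->hub->relay->mux->dst: bottleneck 2. Total 2.
Augment src->well->gate->mux->dst: bottleneck 1. Total 3.
Augment src->well->gate->junc->dst: bottleneck 1. Total 4.
Augment src->well->valve->junc->dst: bottleneck 4. Total 8.
No augmenting path remains in the residual graph.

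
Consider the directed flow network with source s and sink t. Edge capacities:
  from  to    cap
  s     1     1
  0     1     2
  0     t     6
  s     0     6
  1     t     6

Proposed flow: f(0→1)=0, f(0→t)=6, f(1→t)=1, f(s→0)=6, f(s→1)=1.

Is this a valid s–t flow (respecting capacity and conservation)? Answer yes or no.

Every edge has 0 ≤ f(e) ≤ cap(e).
At each intermediate node, inflow equals outflow.

Yes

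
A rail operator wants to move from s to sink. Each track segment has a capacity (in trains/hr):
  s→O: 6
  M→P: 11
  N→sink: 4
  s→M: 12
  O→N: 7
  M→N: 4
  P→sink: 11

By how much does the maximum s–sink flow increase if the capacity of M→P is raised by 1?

Original max flow = 15.
Even with extra capacity on M→P, another cut of capacity 15 remains binding.
New max flow = 15. Increase = 0.

0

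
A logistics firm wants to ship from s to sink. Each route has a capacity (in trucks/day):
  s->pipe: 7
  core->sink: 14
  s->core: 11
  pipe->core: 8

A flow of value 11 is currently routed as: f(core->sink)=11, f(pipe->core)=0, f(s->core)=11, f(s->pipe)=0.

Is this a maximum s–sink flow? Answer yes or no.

Residual path s->pipe->core->sink has bottleneck 3 > 0.
Pushing 3 along it raises the flow to 14, so the given flow is not maximum.

No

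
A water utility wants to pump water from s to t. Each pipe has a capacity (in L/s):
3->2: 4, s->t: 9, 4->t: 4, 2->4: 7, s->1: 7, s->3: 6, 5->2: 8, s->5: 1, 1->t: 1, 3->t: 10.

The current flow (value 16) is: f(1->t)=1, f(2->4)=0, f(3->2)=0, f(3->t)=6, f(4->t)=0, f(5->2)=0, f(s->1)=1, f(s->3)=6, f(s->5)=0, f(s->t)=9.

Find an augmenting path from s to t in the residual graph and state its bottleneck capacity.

Residual along s->5->2->4->t: s->5: 1, 5->2: 8, 2->4: 7, 4->t: 4.
Bottleneck = min = 1.

s->5->2->4->t, bottleneck 1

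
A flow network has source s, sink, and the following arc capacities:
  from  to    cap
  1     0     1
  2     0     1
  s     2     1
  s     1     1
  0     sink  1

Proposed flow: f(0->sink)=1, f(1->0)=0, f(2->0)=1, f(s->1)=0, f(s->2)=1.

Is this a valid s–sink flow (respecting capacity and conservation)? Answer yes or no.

Every edge has 0 ≤ f(e) ≤ cap(e).
At each intermediate node, inflow equals outflow.

Yes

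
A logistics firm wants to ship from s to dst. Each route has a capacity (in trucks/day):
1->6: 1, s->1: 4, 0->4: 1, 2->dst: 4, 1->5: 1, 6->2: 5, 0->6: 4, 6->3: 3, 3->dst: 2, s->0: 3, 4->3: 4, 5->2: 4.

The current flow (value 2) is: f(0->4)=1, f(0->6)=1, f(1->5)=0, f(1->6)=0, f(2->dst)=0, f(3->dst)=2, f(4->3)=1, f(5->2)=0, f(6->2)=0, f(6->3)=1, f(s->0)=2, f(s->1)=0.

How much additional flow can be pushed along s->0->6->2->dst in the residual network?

Residual capacities along the path: s->0: 1, 0->6: 3, 6->2: 5, 2->dst: 4.
Minimum is 1.

1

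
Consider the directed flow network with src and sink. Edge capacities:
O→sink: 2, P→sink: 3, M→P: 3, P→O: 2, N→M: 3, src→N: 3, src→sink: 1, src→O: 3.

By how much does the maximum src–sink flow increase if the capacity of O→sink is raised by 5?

1

Original max flow = 6.
After raising cap(O→sink), augmenting paths through that edge carry 1 more unit.
New max flow = 7. Increase = 1.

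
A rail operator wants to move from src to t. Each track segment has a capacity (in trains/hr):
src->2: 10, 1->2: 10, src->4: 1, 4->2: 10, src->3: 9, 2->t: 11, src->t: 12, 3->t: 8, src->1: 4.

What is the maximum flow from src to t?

Augment src->t: bottleneck 12. Total 12.
Augment src->3->t: bottleneck 8. Total 20.
Augment src->2->t: bottleneck 10. Total 30.
Augment src->1->2->t: bottleneck 1. Total 31.
No augmenting path remains in the residual graph.

31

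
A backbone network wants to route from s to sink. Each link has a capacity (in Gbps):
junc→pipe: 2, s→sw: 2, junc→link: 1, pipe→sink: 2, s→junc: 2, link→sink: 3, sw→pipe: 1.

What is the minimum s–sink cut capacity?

Max flow = 3 (via 3 augmenting paths).
In the residual at optimum, the set reachable from s is {s, sw}.
Cut edges: s→junc (cap 2), sw→pipe (cap 1). Sum = 3.

3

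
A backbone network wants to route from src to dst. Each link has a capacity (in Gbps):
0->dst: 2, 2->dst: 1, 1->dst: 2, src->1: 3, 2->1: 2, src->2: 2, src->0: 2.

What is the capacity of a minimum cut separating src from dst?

Max flow = 5 (via 3 augmenting paths).
In the residual at optimum, the set reachable from src is {1, 2, src}.
Cut edges: src->0 (cap 2), 2->dst (cap 1), 1->dst (cap 2). Sum = 5.

5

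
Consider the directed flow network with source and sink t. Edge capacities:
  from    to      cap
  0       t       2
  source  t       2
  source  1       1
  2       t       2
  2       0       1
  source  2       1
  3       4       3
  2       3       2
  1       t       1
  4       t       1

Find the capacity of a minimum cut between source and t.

Max flow = 4 (via 3 augmenting paths).
In the residual at optimum, the set reachable from source is {source}.
Cut edges: source->2 (cap 1), source->1 (cap 1), source->t (cap 2). Sum = 4.

4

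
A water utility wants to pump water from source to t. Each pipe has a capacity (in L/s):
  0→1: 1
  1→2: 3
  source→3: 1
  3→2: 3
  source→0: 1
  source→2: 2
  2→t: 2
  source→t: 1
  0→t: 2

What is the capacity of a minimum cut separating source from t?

Max flow = 4 (via 3 augmenting paths).
In the residual at optimum, the set reachable from source is {2, 3, source}.
Cut edges: source→0 (cap 1), source→t (cap 1), 2→t (cap 2). Sum = 4.

4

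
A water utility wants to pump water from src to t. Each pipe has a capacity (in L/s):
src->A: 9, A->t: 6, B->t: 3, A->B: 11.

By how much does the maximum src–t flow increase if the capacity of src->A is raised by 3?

0

Original max flow = 9.
Even with extra capacity on src->A, another cut of capacity 9 remains binding.
New max flow = 9. Increase = 0.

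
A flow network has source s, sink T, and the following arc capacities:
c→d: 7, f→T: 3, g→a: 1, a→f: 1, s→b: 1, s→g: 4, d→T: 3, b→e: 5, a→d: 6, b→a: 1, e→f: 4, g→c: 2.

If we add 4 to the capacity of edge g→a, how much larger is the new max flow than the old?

Original max flow = 4.
After raising cap(g→a), augmenting paths through that edge carry 1 more unit.
New max flow = 5. Increase = 1.

1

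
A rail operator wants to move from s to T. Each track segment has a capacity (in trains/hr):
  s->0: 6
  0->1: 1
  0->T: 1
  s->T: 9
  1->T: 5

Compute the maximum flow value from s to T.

Augment s->T: bottleneck 9. Total 9.
Augment s->0->T: bottleneck 1. Total 10.
Augment s->0->1->T: bottleneck 1. Total 11.
No augmenting path remains in the residual graph.

11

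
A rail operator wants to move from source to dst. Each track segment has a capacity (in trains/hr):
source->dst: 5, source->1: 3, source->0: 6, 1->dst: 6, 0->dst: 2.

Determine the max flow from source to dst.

10

Augment source->dst: bottleneck 5. Total 5.
Augment source->1->dst: bottleneck 3. Total 8.
Augment source->0->dst: bottleneck 2. Total 10.
No augmenting path remains in the residual graph.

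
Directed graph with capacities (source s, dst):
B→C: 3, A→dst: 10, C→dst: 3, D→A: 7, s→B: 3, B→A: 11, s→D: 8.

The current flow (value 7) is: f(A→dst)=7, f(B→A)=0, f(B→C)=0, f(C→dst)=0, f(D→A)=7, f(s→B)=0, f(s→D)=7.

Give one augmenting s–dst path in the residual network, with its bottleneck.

s→B→A→dst, bottleneck 3

Residual along s→B→A→dst: s→B: 3, B→A: 11, A→dst: 3.
Bottleneck = min = 3.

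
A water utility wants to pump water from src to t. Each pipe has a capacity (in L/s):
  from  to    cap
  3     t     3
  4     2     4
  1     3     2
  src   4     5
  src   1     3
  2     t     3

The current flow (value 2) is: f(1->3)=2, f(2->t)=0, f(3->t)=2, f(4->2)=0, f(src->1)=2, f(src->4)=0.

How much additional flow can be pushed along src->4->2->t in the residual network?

3

Residual capacities along the path: src->4: 5, 4->2: 4, 2->t: 3.
Minimum is 3.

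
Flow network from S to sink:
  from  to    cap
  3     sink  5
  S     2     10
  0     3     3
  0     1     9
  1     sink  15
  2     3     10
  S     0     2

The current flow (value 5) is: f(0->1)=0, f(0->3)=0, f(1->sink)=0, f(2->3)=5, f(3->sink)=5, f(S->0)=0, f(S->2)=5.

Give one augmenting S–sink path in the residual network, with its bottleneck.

S->0->1->sink, bottleneck 2

Residual along S->0->1->sink: S->0: 2, 0->1: 9, 1->sink: 15.
Bottleneck = min = 2.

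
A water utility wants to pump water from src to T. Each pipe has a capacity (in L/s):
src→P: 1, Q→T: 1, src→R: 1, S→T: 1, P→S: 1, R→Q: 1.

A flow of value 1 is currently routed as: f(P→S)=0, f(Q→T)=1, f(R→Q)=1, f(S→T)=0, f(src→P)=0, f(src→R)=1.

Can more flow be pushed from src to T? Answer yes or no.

Residual path src→P→S→T has bottleneck 1 > 0.
Pushing 1 along it raises the flow to 2, so the given flow is not maximum.

Yes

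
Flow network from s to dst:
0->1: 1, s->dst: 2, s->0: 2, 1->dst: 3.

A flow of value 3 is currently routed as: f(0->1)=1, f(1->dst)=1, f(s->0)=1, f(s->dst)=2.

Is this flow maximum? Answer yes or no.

Yes

Residual reachable from s: {0, s}; dst is not reachable.
Saturated cut: s->dst, 0->1 with total capacity 3 = current flow value. Flow is maximum.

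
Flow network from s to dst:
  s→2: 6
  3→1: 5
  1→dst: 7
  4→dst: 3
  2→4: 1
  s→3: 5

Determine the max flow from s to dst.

Augment s→3→1→dst: bottleneck 5. Total 5.
Augment s→2→4→dst: bottleneck 1. Total 6.
No augmenting path remains in the residual graph.

6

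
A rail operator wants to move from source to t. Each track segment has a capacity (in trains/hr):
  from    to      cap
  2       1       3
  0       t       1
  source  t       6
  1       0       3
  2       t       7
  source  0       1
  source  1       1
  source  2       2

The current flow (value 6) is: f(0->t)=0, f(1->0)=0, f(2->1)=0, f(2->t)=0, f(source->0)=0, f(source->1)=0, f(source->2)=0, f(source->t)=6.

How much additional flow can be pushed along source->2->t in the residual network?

2

Residual capacities along the path: source->2: 2, 2->t: 7.
Minimum is 2.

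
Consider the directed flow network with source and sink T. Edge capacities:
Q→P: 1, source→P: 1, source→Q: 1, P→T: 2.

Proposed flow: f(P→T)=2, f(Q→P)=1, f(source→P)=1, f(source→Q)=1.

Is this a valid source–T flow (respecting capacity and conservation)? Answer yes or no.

Yes

Every edge has 0 ≤ f(e) ≤ cap(e).
At each intermediate node, inflow equals outflow.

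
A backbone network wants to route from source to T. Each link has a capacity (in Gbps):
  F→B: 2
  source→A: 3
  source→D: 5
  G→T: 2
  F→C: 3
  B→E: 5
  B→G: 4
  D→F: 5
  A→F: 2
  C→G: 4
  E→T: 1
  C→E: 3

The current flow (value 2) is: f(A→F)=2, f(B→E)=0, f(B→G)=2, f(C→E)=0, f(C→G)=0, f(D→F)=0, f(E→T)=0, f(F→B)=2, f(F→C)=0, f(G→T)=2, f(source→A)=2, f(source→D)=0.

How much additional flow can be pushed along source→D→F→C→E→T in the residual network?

1

Residual capacities along the path: source→D: 5, D→F: 5, F→C: 3, C→E: 3, E→T: 1.
Minimum is 1.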